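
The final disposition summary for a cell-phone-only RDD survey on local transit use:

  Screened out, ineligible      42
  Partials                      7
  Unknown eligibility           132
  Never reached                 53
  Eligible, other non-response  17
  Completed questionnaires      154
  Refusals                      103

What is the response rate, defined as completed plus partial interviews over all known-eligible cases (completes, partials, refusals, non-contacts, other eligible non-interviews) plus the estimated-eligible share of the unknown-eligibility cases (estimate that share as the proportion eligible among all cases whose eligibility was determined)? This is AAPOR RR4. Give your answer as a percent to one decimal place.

Top: 154 + 7 = 161
Eligible (known): 154 + 7 + 103 + 53 + 17 = 334
e = 334 / (334 + 42) = 334 / 376 = 0.8883
e × U: 0.8883 × 132 = 117.26
Denom: 334 + 117.26 = 451.26
RR4 = 161 / 451.26 = 0.3568

35.7%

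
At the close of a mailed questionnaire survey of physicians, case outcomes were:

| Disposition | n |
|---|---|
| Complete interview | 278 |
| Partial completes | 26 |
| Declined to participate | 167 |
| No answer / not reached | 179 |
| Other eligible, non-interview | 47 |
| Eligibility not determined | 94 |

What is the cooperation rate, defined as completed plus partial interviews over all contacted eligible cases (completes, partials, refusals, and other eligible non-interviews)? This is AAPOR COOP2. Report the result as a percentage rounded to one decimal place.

58.7%

Num = 278 + 26 = 304
Denominator = 278 + 26 + 167 + 47 = 518
COOP2 = 304 / 518 = 0.5869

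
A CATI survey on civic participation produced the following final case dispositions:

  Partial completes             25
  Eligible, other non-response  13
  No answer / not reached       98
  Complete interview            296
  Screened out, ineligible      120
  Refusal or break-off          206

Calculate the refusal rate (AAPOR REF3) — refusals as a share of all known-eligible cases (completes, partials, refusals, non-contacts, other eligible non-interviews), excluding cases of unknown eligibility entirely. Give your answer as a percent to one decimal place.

Num → 206
Denominator → 296 + 25 + 206 + 98 + 13 = 638
REF3 = 206 / 638 = 0.3229

32.3%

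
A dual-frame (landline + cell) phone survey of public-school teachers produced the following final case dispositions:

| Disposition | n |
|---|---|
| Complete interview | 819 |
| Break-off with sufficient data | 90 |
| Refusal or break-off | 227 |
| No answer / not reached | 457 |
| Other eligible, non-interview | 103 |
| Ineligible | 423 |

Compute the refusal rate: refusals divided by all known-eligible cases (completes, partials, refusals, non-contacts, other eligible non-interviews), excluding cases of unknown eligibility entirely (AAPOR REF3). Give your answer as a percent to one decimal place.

Numerator = 227
Base = 819 + 90 + 227 + 457 + 103 = 1696
REF3 = 227 / 1696 = 0.1338

13.4%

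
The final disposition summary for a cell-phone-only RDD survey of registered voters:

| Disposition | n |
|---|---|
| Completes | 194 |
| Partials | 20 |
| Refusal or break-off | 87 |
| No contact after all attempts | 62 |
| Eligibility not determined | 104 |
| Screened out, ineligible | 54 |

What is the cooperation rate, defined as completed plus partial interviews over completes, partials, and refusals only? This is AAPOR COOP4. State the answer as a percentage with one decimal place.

Numerator = 194 + 20 = 214
Denom = 194 + 20 + 87 = 301
COOP4 = 214 / 301 = 0.7110

71.1%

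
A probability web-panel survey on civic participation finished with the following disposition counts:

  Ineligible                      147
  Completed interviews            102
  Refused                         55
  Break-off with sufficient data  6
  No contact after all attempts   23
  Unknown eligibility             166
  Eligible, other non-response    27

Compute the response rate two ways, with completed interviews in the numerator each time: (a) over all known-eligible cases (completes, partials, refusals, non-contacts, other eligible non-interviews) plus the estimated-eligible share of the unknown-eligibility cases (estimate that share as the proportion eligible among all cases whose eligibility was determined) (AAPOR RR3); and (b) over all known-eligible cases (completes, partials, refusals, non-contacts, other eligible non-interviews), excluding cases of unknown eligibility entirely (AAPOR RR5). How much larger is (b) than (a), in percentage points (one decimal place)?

Top: 102
Known eligible: 102 + 6 + 55 + 23 + 27 = 213
e = 213 / (213 + 147) = 213 / 360 = 0.5917
Estimated eligible among unknowns: 0.5917 × 166 = 98.22
Denominator: 213 + 98.22 = 311.22
RR3 = 102 / 311.22 = 0.3277
Denominator: 102 + 6 + 55 + 23 + 27 = 213
RR5 = 102 / 213 = 0.4789
Difference = 47.89 − 32.77 = 15.12 percentage points

15.1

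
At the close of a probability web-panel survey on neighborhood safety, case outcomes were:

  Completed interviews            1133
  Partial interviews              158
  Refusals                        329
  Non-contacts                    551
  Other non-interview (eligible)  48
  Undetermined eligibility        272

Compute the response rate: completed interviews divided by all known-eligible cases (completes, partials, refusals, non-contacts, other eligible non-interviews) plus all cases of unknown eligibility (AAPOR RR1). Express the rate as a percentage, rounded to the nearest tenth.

45.5%

Num: 1133
Denominator: 1133 + 158 + 329 + 551 + 48 + 272 = 2491
RR1 = 1133 / 2491 = 0.4548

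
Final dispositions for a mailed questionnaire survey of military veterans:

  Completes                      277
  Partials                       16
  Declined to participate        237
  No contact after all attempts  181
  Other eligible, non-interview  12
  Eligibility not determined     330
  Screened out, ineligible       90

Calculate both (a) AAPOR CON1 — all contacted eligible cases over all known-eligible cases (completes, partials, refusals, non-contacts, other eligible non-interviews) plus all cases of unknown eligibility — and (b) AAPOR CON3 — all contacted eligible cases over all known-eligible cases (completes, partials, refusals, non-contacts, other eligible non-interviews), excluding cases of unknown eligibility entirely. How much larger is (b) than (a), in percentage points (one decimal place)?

23.5

Numerator → 277 + 16 + 237 + 12 = 542
Denom → 277 + 16 + 237 + 181 + 12 + 330 = 1053
CON1 = 542 / 1053 = 0.5147
Denom → 277 + 16 + 237 + 181 + 12 = 723
CON3 = 542 / 723 = 0.7497
Difference = 74.97 − 51.47 = 23.50 percentage points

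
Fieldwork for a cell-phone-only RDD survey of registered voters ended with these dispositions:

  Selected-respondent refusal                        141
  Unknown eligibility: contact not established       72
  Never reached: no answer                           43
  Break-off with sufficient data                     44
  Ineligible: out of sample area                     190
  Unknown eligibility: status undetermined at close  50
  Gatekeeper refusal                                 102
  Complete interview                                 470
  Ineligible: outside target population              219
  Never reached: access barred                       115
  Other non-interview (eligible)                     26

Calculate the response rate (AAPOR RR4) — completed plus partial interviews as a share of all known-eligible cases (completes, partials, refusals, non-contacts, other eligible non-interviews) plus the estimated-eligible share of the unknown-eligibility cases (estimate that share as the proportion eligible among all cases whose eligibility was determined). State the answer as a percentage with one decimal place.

50.1%

Declined to participate = 102 + 141 = 243
No answer / not reached = 43 + 115 = 158
Undetermined eligibility = 72 + 50 = 122
Not eligible = 219 + 190 = 409
Num → 470 + 44 = 514
Eligible (known) → 470 + 44 + 243 + 158 + 26 = 941
e = 941 / (941 + 409) = 941 / 1350 = 0.6970
Eligible share of unknowns → 0.6970 × 122 = 85.03
Base → 941 + 85.03 = 1026.03
RR4 = 514 / 1026.03 = 0.5010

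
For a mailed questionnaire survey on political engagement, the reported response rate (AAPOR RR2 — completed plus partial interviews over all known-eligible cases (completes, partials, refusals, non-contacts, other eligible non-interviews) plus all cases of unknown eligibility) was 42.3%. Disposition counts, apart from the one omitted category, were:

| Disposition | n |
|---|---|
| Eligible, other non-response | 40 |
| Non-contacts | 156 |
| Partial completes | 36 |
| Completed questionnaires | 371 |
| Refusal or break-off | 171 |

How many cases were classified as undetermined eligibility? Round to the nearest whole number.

188

Num = 371 + 36 = 407
RR2 = 407 / D = 0.423
D = 407 / 0.423 = 962.2
Remaining denominator categories sum to 774
undetermined eligibility = 962.2 − 774 ≈ 188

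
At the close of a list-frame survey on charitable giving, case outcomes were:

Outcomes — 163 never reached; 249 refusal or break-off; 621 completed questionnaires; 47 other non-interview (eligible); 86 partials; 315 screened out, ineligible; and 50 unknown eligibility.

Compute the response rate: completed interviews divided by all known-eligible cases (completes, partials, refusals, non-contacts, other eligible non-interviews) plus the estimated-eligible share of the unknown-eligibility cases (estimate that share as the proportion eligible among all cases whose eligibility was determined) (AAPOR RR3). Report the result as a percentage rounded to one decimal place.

51.5%

Top = 621
Known eligible = 621 + 86 + 249 + 163 + 47 = 1166
e = 1166 / (1166 + 315) = 1166 / 1481 = 0.7873
Estimated eligible among unknowns = 0.7873 × 50 = 39.37
Denom = 1166 + 39.37 = 1205.37
RR3 = 621 / 1205.37 = 0.5152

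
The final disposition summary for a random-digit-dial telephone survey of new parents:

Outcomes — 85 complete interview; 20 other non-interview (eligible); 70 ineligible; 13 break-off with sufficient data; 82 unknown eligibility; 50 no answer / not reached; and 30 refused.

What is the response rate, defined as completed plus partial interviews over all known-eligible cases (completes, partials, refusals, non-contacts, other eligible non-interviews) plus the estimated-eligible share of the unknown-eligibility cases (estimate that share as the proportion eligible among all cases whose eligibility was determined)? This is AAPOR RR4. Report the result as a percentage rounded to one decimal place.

37.9%

Top → 85 + 13 = 98
Determined eligible → 85 + 13 + 30 + 50 + 20 = 198
e = 198 / (198 + 70) = 198 / 268 = 0.7388
e × U → 0.7388 × 82 = 60.58
Denom → 198 + 60.58 = 258.58
RR4 = 98 / 258.58 = 0.3790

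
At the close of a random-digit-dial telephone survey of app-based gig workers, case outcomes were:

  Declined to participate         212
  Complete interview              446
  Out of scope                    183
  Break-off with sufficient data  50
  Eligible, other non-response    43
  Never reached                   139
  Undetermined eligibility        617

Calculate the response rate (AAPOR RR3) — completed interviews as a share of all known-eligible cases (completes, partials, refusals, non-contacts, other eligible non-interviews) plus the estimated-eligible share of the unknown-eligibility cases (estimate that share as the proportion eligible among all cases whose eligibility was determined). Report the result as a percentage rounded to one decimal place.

Top → 446
Known eligible → 446 + 50 + 212 + 139 + 43 = 890
e = 890 / (890 + 183) = 890 / 1073 = 0.8295
e × U → 0.8295 × 617 = 511.80
Denominator → 890 + 511.80 = 1401.80
RR3 = 446 / 1401.80 = 0.3182

31.8%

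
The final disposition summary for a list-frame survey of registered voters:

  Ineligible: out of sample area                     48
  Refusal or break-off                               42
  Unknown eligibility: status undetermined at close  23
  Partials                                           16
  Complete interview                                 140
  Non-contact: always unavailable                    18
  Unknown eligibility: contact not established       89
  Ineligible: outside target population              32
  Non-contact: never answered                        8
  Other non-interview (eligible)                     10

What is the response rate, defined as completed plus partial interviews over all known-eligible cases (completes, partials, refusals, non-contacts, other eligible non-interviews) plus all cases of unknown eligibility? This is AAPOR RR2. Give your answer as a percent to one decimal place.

No contact after all attempts = 8 + 18 = 26
Undetermined eligibility = 89 + 23 = 112
Screened out, ineligible = 32 + 48 = 80
Num → 140 + 16 = 156
Base → 140 + 16 + 42 + 26 + 10 + 112 = 346
RR2 = 156 / 346 = 0.4509

45.1%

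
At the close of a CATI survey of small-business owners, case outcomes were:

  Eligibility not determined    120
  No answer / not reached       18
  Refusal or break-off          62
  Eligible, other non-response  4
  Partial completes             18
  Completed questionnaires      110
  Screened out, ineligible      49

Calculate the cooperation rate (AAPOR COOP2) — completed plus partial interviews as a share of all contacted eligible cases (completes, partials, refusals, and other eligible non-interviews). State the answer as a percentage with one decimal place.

66.0%

Num = 110 + 18 = 128
Base = 110 + 18 + 62 + 4 = 194
COOP2 = 128 / 194 = 0.6598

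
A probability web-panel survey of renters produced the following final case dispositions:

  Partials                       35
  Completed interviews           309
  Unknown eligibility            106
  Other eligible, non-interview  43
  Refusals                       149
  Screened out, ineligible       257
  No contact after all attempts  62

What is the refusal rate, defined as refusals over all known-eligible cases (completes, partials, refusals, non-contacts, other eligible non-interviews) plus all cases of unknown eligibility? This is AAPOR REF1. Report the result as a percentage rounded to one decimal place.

Num: 149
Base: 309 + 35 + 149 + 62 + 43 + 106 = 704
REF1 = 149 / 704 = 0.2116

21.2%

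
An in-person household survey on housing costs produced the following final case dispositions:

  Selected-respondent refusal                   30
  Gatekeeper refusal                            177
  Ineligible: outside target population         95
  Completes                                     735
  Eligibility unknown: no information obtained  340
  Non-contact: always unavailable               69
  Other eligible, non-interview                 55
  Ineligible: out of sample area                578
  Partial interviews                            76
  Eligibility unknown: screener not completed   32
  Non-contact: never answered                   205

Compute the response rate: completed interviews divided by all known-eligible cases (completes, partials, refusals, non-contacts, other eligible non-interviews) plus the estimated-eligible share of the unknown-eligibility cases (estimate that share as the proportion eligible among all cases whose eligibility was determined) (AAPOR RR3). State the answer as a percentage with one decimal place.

46.1%

Refusals = 177 + 30 = 207
Non-contacts = 205 + 69 = 274
Undetermined eligibility = 32 + 340 = 372
Screened out, ineligible = 95 + 578 = 673
Numerator = 735
Determined eligible = 735 + 76 + 207 + 274 + 55 = 1347
e = 1347 / (1347 + 673) = 1347 / 2020 = 0.6668
Estimated eligible among unknowns = 0.6668 × 372 = 248.05
Base = 1347 + 248.05 = 1595.05
RR3 = 735 / 1595.05 = 0.4608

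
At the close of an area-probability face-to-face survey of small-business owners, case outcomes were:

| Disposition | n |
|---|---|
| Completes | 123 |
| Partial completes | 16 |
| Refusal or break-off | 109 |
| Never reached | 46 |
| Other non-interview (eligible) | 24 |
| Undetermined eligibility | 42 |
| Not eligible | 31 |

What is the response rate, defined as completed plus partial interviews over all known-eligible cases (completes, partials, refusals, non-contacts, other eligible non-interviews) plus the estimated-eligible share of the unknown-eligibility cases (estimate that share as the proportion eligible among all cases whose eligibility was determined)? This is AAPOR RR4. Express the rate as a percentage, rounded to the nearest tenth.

Numerator → 123 + 16 = 139
Determined eligible → 123 + 16 + 109 + 46 + 24 = 318
e = 318 / (318 + 31) = 318 / 349 = 0.9112
Estimated eligible among unknowns → 0.9112 × 42 = 38.27
Denom → 318 + 38.27 = 356.27
RR4 = 139 / 356.27 = 0.3902

39.0%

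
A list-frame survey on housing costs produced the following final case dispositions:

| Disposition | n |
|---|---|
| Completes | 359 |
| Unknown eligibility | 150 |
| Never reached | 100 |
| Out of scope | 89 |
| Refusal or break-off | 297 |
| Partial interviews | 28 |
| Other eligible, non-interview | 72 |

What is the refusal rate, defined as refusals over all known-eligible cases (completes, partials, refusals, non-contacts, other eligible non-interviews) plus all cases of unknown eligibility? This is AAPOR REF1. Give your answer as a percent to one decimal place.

29.5%

Num = 297
Denom = 359 + 28 + 297 + 100 + 72 + 150 = 1006
REF1 = 297 / 1006 = 0.2952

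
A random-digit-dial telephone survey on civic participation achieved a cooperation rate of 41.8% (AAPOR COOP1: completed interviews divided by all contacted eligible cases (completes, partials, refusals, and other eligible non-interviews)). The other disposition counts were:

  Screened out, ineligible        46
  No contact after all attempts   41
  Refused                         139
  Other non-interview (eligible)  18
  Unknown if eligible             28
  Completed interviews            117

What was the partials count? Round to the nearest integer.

COOP1 = 117 / D = 0.418
D = 117 / 0.418 = 279.9
Rest of base = 274
partials = 279.9 − 274 ≈ 6

6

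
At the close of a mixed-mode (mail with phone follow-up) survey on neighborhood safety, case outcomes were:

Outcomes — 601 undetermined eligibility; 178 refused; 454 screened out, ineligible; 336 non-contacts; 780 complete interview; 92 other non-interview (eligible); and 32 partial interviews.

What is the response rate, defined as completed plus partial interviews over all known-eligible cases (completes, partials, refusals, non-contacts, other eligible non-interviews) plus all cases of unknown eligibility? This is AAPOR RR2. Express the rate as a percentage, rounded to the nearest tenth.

Num: 780 + 32 = 812
Denominator: 780 + 32 + 178 + 336 + 92 + 601 = 2019
RR2 = 812 / 2019 = 0.4022

40.2%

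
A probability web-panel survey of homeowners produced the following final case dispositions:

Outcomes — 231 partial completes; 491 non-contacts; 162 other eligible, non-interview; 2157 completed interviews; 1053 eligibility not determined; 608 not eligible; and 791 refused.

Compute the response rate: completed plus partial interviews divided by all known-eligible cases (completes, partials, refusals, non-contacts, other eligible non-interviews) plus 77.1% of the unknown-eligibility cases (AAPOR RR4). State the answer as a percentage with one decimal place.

51.4%

Numerator = 2157 + 231 = 2388
Known eligible = 2157 + 231 + 791 + 491 + 162 = 3832
e × U = 0.7710 × 1053 = 811.86
Denom = 3832 + 811.86 = 4643.86
RR4 = 2388 / 4643.86 = 0.5142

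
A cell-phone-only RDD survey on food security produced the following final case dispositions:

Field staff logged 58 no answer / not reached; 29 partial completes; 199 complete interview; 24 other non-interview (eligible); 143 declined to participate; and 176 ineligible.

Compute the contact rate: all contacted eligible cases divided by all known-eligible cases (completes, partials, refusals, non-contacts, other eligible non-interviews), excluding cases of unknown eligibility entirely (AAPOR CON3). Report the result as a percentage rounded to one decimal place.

87.2%

Num → 199 + 29 + 143 + 24 = 395
Denom → 199 + 29 + 143 + 58 + 24 = 453
CON3 = 395 / 453 = 0.8720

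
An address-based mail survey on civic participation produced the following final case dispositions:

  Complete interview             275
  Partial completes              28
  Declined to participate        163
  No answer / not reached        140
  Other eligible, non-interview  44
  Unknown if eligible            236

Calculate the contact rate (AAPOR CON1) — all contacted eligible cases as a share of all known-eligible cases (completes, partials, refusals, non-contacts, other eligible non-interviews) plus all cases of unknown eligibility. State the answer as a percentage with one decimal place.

57.6%

Numerator = 275 + 28 + 163 + 44 = 510
Denominator = 275 + 28 + 163 + 140 + 44 + 236 = 886
CON1 = 510 / 886 = 0.5756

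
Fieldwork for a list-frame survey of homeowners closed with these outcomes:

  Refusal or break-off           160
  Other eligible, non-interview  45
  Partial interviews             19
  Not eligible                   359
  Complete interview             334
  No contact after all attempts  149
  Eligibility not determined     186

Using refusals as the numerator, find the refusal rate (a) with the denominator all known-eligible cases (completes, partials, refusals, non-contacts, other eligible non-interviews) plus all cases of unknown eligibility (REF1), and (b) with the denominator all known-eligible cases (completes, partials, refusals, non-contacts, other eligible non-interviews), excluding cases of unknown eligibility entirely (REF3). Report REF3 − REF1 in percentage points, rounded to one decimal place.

4.7

Top = 160
Denom = 334 + 19 + 160 + 149 + 45 + 186 = 893
REF1 = 160 / 893 = 0.1792
Denom = 334 + 19 + 160 + 149 + 45 = 707
REF3 = 160 / 707 = 0.2263
Difference = 22.63 − 17.92 = 4.71 percentage points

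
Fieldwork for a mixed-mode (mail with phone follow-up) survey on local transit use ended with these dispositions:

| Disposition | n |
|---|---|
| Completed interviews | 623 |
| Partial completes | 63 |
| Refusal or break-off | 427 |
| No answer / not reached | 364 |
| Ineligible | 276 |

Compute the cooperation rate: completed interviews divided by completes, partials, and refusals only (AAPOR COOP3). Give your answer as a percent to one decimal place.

Numerator → 623
Denominator → 623 + 63 + 427 = 1113
COOP3 = 623 / 1113 = 0.5597

56.0%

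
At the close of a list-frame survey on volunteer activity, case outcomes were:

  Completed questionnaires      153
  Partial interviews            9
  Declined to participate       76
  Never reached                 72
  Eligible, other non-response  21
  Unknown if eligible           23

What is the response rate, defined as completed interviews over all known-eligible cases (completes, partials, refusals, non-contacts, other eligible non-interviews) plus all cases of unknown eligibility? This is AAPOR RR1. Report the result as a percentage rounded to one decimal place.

Top = 153
Denominator = 153 + 9 + 76 + 72 + 21 + 23 = 354
RR1 = 153 / 354 = 0.4322

43.2%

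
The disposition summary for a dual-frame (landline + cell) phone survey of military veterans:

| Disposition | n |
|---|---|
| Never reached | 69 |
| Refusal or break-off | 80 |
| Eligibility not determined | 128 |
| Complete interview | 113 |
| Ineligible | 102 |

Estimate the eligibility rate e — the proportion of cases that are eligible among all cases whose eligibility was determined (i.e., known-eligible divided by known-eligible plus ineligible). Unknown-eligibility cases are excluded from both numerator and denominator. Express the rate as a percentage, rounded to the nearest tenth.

72.0%

Known eligible: 113 + 80 + 69 = 262
e = 262 / (262 + 102) = 262 / 364 = 0.7198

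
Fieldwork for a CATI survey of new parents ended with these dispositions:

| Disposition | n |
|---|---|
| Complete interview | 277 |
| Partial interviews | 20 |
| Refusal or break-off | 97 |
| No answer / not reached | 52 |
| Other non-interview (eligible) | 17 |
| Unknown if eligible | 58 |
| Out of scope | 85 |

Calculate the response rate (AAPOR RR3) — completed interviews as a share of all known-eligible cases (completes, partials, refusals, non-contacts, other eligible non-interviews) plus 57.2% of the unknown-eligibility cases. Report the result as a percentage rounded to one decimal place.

55.8%

Top → 277
Eligible (known) → 277 + 20 + 97 + 52 + 17 = 463
Eligible share of unknowns → 0.5720 × 58 = 33.18
Denominator → 463 + 33.18 = 496.18
RR3 = 277 / 496.18 = 0.5583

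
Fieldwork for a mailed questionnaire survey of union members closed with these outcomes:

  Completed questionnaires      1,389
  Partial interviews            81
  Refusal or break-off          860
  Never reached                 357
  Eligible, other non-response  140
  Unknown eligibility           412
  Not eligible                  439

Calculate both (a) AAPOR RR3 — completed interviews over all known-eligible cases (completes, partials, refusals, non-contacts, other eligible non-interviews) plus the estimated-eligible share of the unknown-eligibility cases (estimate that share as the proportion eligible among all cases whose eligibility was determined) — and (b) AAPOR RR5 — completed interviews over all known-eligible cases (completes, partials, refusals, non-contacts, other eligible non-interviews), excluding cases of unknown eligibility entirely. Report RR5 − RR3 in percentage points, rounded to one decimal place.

5.5

Numerator: 1389
Determined eligible: 1389 + 81 + 860 + 357 + 140 = 2827
e = 2827 / (2827 + 439) = 2827 / 3266 = 0.8656
e × U: 0.8656 × 412 = 356.63
Base: 2827 + 356.63 = 3183.63
RR3 = 1389 / 3183.63 = 0.4363
Base: 1389 + 81 + 860 + 357 + 140 = 2827
RR5 = 1389 / 2827 = 0.4913
Difference = 49.13 − 43.63 = 5.50 percentage points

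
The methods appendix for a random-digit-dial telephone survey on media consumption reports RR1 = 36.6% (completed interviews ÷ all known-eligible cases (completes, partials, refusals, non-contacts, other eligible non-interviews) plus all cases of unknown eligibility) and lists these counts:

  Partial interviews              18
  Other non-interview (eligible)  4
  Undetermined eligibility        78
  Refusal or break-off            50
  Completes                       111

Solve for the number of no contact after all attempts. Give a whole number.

42

RR1 = 111 / D = 0.366
D = 111 / 0.366 = 303.3
Other denominator terms total 261
no contact after all attempts = 303.3 − 261 ≈ 42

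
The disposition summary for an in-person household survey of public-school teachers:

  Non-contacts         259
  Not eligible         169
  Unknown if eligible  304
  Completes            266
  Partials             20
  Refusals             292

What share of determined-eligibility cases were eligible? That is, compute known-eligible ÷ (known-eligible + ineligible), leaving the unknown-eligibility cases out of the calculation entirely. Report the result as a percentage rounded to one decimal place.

Determined eligible: 266 + 20 + 292 + 259 = 837
e = 837 / (837 + 169) = 837 / 1006 = 0.8320

83.2%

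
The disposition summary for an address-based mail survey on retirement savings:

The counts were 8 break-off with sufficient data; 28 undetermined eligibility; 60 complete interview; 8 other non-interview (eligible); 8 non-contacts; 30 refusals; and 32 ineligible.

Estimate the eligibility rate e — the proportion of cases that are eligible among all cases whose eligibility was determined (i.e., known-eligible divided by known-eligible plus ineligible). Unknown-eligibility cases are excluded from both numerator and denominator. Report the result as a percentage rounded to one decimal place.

Eligible (known) = 60 + 8 + 30 + 8 + 8 = 114
e = 114 / (114 + 32) = 114 / 146 = 0.7808

78.1%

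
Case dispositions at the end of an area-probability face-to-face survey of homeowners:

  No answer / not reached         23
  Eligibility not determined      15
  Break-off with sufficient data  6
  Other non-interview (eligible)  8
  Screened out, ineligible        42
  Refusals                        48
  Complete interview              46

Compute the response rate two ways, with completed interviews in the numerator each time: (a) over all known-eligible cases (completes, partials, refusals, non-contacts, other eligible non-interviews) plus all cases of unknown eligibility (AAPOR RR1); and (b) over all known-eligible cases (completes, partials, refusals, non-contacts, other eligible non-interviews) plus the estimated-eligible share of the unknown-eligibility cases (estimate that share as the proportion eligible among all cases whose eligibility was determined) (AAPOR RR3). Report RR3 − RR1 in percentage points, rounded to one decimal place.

0.8

Num → 46
Base → 46 + 6 + 48 + 23 + 8 + 15 = 146
RR1 = 46 / 146 = 0.3151
Eligible (known) → 46 + 6 + 48 + 23 + 8 = 131
e = 131 / (131 + 42) = 131 / 173 = 0.7572
Eligible share of unknowns → 0.7572 × 15 = 11.36
Base → 131 + 11.36 = 142.36
RR3 = 46 / 142.36 = 0.3231
Difference = 32.31 − 31.51 = 0.80 percentage points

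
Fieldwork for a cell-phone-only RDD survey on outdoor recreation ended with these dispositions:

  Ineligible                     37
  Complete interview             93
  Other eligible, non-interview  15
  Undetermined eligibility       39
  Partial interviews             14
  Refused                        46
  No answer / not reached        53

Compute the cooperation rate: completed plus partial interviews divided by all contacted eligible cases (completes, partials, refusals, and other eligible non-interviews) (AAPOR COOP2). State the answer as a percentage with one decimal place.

Num = 93 + 14 = 107
Denom = 93 + 14 + 46 + 15 = 168
COOP2 = 107 / 168 = 0.6369

63.7%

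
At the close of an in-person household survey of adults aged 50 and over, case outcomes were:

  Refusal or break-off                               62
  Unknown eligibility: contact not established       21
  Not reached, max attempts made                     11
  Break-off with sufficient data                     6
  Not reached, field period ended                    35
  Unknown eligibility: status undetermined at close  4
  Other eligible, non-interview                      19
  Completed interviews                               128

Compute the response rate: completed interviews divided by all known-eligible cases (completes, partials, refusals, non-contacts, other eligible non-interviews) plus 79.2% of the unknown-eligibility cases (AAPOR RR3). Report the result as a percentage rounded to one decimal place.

Never reached = 35 + 11 = 46
Unknown eligibility = 21 + 4 = 25
Top = 128
Eligible (known) = 128 + 6 + 62 + 46 + 19 = 261
e × U = 0.7920 × 25 = 19.80
Base = 261 + 19.80 = 280.80
RR3 = 128 / 280.80 = 0.4558

45.6%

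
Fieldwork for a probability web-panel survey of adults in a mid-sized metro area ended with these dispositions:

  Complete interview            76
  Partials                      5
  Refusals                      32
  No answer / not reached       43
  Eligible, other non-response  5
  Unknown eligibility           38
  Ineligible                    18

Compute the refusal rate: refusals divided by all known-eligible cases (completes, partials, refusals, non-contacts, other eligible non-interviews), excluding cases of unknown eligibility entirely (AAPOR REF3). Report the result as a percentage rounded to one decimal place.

Top = 32
Base = 76 + 5 + 32 + 43 + 5 = 161
REF3 = 32 / 161 = 0.1988

19.9%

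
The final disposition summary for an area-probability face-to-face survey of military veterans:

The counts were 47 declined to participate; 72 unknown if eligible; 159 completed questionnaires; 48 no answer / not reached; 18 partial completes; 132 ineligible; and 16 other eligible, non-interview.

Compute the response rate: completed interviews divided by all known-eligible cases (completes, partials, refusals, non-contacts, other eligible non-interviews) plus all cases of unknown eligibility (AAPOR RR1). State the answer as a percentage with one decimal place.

44.2%

Top: 159
Denominator: 159 + 18 + 47 + 48 + 16 + 72 = 360
RR1 = 159 / 360 = 0.4417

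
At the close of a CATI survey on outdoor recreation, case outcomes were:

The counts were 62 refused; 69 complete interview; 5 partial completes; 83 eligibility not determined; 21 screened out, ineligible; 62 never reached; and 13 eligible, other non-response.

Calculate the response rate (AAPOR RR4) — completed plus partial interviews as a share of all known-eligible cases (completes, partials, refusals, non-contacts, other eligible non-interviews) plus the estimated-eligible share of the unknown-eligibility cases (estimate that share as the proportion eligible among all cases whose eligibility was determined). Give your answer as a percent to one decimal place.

25.8%

Top = 69 + 5 = 74
Known eligible = 69 + 5 + 62 + 62 + 13 = 211
e = 211 / (211 + 21) = 211 / 232 = 0.9095
Estimated eligible among unknowns = 0.9095 × 83 = 75.49
Denominator = 211 + 75.49 = 286.49
RR4 = 74 / 286.49 = 0.2583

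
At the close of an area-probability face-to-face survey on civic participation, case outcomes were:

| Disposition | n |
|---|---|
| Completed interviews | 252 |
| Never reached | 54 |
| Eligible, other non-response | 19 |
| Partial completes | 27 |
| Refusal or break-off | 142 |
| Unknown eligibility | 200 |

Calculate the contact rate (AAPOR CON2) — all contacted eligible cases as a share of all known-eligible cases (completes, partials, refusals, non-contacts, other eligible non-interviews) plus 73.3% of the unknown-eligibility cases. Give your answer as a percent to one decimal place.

68.7%

Num: 252 + 27 + 142 + 19 = 440
Known eligible: 252 + 27 + 142 + 54 + 19 = 494
e × U: 0.7330 × 200 = 146.60
Denominator: 494 + 146.60 = 640.60
CON2 = 440 / 640.60 = 0.6869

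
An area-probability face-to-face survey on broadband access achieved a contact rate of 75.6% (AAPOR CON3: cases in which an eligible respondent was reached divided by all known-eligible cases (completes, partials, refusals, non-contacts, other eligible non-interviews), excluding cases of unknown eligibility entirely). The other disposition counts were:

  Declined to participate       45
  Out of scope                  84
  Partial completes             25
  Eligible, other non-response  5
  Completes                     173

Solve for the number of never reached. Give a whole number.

80

Numerator → 173 + 25 + 45 + 5 = 248
CON3 = 248 / D = 0.756
D = 248 / 0.756 = 328.0
Other denominator terms total 248
never reached = 328.0 − 248 ≈ 80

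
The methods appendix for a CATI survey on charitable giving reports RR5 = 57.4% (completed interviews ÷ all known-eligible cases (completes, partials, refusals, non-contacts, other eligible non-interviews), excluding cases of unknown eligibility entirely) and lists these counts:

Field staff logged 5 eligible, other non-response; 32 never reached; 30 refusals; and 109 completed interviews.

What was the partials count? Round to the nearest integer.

RR5 = 109 / D = 0.574
D = 109 / 0.574 = 189.9
Rest of base = 176
partials = 189.9 − 176 ≈ 14

14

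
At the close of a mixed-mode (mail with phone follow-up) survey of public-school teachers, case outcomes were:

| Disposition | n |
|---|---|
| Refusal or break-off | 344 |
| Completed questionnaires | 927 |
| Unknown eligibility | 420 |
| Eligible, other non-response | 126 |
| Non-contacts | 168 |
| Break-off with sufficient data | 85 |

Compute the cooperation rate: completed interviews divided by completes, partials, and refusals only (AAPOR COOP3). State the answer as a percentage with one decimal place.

68.4%

Num = 927
Denominator = 927 + 85 + 344 = 1356
COOP3 = 927 / 1356 = 0.6836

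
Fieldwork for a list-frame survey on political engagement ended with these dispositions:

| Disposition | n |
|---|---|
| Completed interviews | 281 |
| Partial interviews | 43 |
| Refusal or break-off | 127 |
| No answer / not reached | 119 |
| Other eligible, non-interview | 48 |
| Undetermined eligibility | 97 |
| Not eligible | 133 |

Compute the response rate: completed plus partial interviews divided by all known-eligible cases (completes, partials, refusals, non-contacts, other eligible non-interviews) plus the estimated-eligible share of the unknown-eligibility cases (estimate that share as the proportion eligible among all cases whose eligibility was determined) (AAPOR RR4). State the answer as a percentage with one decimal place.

Top: 281 + 43 = 324
Determined eligible: 281 + 43 + 127 + 119 + 48 = 618
e = 618 / (618 + 133) = 618 / 751 = 0.8229
Eligible share of unknowns: 0.8229 × 97 = 79.82
Denom: 618 + 79.82 = 697.82
RR4 = 324 / 697.82 = 0.4643

46.4%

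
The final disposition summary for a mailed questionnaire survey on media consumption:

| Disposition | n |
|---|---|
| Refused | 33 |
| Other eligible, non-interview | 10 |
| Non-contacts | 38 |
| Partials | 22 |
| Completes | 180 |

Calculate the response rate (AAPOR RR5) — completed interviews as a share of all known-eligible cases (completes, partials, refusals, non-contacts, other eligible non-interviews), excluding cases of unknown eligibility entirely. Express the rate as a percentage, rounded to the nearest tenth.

Numerator → 180
Denominator → 180 + 22 + 33 + 38 + 10 = 283
RR5 = 180 / 283 = 0.6360

63.6%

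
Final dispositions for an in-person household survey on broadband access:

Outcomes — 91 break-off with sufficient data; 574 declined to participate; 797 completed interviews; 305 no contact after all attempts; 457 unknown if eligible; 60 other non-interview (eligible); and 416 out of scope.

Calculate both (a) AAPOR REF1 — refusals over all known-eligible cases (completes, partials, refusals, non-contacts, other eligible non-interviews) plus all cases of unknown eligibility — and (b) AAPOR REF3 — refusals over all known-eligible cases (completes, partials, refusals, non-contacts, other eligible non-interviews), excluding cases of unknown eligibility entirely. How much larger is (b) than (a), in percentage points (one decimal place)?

Top: 574
Base: 797 + 91 + 574 + 305 + 60 + 457 = 2284
REF1 = 574 / 2284 = 0.2513
Base: 797 + 91 + 574 + 305 + 60 = 1827
REF3 = 574 / 1827 = 0.3142
Difference = 31.42 − 25.13 = 6.29 percentage points

6.3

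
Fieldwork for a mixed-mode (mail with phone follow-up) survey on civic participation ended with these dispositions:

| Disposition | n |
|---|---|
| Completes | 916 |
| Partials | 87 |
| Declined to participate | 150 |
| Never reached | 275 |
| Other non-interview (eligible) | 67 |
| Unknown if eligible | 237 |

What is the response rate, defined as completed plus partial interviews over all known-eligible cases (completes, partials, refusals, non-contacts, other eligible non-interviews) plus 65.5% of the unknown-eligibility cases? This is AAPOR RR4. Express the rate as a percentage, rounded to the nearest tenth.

Numerator: 916 + 87 = 1003
Eligible (known): 916 + 87 + 150 + 275 + 67 = 1495
e × U: 0.6550 × 237 = 155.24
Base: 1495 + 155.24 = 1650.24
RR4 = 1003 / 1650.24 = 0.6078

60.8%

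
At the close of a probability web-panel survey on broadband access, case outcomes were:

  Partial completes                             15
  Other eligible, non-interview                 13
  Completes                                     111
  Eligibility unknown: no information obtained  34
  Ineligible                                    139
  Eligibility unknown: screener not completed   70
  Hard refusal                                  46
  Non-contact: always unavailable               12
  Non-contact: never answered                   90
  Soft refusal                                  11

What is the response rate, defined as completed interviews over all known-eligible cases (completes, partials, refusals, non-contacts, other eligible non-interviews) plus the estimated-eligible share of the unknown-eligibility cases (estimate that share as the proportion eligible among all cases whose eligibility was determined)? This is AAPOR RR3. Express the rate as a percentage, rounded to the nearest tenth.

30.1%

Refusal or break-off = 46 + 11 = 57
Never reached = 90 + 12 = 102
Unknown if eligible = 70 + 34 = 104
Num: 111
Known eligible: 111 + 15 + 57 + 102 + 13 = 298
e = 298 / (298 + 139) = 298 / 437 = 0.6819
Eligible share of unknowns: 0.6819 × 104 = 70.92
Denominator: 298 + 70.92 = 368.92
RR3 = 111 / 368.92 = 0.3009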